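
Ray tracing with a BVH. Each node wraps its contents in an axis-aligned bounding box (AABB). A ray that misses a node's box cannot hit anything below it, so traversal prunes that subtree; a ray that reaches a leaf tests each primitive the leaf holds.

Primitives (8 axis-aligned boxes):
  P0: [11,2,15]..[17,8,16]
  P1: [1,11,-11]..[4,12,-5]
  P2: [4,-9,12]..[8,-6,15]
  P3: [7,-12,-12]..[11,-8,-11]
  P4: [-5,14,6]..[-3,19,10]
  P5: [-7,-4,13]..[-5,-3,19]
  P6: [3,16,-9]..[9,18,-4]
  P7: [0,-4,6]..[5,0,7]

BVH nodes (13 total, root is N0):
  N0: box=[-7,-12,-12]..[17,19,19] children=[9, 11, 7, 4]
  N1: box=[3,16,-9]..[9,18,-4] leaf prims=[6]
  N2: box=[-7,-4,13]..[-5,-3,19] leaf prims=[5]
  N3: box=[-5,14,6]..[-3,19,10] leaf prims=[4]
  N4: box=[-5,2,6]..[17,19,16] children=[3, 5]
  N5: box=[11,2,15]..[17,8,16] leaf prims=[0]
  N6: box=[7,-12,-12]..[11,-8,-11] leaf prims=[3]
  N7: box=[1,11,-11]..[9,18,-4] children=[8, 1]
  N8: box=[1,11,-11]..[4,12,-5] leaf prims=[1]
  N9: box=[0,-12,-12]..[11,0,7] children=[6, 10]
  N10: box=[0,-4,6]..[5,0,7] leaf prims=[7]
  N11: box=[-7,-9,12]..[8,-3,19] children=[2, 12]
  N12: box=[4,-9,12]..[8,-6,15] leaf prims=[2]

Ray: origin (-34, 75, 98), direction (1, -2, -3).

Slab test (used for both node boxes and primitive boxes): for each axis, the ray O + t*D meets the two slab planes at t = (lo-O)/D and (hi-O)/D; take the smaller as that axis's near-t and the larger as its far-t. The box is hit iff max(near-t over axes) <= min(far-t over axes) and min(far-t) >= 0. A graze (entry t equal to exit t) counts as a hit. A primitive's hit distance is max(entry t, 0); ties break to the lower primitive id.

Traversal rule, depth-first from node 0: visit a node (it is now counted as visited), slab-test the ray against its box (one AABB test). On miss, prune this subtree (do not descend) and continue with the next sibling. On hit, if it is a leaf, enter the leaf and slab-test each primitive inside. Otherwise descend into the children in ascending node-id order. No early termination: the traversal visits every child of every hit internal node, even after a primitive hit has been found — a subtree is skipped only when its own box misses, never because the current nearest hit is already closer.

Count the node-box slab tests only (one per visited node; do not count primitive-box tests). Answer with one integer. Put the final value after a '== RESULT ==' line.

Trace the traversal:
N0 x:[27,51] y:[28,87/2] z:[79/3,110/3] -> hit [28,110/3], descend [4, 7, 9, 11]
  N4 x:[29,51] y:[28,73/2] z:[82/3,92/3] -> hit [29,92/3], descend [3, 5]
    N3 x:[29,31] y:[28,61/2] z:[88/3,92/3] -> hit [88/3,61/2] leaf, test {P4@t=88/3}
    N5 x:[45,51] y:[67/2,73/2] z:[82/3,83/3] -> miss, prune
  N7 x:[35,43] y:[57/2,32] z:[34,109/3] -> miss, prune
  N9 x:[34,45] y:[75/2,87/2] z:[91/3,110/3] -> miss, prune
  N11 x:[27,42] y:[39,42] z:[79/3,86/3] -> miss, prune

order=[0, 4, 3, 5, 7, 9, 11]  |boxes|=7  |leaves|=1  hit=P4

== RESULT ==
7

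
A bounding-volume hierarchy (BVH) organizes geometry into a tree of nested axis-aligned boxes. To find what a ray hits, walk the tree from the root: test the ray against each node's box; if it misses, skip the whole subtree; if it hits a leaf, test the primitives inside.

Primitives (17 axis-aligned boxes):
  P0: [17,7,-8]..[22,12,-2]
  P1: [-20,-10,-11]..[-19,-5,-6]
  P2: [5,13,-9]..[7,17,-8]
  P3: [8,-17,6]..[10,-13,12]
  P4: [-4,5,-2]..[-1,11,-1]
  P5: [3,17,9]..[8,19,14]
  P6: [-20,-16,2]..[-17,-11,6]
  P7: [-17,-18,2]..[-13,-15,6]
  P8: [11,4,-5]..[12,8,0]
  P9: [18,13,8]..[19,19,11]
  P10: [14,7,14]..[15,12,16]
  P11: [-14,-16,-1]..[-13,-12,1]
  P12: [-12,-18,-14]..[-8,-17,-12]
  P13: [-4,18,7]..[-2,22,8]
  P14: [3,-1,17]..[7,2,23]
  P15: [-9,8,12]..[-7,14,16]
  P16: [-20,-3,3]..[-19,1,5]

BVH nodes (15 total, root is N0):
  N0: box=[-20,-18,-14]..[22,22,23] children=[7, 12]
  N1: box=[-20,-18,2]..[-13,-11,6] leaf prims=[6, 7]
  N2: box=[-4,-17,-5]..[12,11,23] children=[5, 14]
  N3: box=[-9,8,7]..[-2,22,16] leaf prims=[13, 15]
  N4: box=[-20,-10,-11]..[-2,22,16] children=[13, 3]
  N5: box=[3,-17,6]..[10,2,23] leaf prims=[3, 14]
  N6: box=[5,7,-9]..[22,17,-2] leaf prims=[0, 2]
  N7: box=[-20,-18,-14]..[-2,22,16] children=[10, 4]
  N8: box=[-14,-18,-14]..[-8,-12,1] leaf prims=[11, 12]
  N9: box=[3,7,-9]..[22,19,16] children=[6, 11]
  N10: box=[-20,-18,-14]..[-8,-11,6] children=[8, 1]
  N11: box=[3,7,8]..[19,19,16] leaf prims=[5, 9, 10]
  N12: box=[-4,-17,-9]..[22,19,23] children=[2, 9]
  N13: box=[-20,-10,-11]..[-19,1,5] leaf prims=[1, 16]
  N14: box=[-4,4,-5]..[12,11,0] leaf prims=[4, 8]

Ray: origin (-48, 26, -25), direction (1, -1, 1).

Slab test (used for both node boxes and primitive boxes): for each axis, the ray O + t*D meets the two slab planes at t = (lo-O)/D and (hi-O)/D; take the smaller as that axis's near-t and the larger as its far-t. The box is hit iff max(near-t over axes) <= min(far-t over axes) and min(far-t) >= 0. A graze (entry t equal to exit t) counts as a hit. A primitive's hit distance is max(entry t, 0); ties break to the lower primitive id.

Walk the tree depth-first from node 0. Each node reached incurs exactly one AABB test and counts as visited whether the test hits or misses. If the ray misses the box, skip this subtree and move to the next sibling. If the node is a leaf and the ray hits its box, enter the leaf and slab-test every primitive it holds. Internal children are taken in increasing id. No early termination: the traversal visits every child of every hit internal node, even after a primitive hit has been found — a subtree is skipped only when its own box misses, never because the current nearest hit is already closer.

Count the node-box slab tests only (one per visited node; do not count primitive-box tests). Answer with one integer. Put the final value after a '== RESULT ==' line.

Traverse from the root:
N0 x:[28,70] y:[4,44] z:[11,48] -> hit [28,44], descend [7, 12]
  N7 x:[28,46] y:[4,44] z:[11,41] -> hit [28,41], descend [4, 10]
    N4 x:[28,46] y:[4,36] z:[14,41] -> hit [28,36], descend [3, 13]
      N3 x:[39,46] y:[4,18] z:[32,41] -> miss, prune
      N13 x:[28,29] y:[25,36] z:[14,30] -> hit [28,29] leaf, test {P1(miss), P16@t=28}
    N10 x:[28,40] y:[37,44] z:[11,31] -> miss, prune
  N12 x:[44,70] y:[7,43] z:[16,48] -> miss, prune

Visited [0, 7, 4, 3, 13, 10, 12]. Tests: 7 box, 1 leaf. Nearest: P16.

== RESULT ==
7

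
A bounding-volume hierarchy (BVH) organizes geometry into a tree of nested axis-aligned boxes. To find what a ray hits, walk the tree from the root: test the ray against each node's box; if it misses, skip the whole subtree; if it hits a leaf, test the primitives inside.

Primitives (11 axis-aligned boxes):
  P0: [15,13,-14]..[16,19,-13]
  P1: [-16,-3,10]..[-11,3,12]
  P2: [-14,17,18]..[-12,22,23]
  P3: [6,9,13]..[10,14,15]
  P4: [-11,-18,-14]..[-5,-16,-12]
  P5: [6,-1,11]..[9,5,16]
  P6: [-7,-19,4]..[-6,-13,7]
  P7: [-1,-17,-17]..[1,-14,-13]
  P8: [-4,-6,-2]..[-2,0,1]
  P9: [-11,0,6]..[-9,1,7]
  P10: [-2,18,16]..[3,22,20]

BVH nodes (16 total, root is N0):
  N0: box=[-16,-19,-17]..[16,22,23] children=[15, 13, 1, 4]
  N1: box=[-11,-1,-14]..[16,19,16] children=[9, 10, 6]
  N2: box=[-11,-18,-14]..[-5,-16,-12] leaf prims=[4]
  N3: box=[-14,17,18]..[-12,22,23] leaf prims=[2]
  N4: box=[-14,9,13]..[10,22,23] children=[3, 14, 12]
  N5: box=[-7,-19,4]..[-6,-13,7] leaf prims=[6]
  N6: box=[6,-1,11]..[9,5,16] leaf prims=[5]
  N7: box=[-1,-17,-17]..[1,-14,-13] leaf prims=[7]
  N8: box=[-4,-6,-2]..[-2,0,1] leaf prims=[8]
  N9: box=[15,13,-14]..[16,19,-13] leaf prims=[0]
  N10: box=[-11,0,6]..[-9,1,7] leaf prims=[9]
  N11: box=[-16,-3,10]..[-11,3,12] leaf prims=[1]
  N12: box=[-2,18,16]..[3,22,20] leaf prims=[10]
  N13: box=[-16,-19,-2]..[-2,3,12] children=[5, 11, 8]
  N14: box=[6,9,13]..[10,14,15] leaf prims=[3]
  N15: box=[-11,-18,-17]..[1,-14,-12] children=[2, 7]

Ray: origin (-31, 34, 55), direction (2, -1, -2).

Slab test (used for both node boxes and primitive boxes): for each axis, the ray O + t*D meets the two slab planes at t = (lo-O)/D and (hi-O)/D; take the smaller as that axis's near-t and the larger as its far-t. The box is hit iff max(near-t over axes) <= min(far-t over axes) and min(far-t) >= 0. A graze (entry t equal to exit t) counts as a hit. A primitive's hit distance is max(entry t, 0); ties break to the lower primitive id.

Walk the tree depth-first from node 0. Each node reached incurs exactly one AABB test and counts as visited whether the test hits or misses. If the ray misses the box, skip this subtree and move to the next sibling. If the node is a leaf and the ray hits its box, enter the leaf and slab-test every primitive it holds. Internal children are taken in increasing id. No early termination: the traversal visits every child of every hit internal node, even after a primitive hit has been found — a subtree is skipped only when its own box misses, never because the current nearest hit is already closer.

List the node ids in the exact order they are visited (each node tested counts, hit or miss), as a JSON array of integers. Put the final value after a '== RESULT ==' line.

Walk:
N0 x:[15/2,47/2] y:[12,53] z:[16,36] -> hit [16,47/2], descend [1, 4, 13, 15]
  N1 x:[10,47/2] y:[15,35] z:[39/2,69/2] -> hit [39/2,47/2], descend [6, 9, 10]
    N6 x:[37/2,20] y:[29,35] z:[39/2,22] -> miss, prune
    N9 x:[23,47/2] y:[15,21] z:[34,69/2] -> miss, prune
    N10 x:[10,11] y:[33,34] z:[24,49/2] -> miss, prune
  N4 x:[17/2,41/2] y:[12,25] z:[16,21] -> hit [16,41/2], descend [3, 12, 14]
    N3 x:[17/2,19/2] y:[12,17] z:[16,37/2] -> miss, prune
    N12 x:[29/2,17] y:[12,16] z:[35/2,39/2] -> miss, prune
    N14 x:[37/2,41/2] y:[20,25] z:[20,21] -> hit [20,41/2] leaf, test {P3@t=20}
  N13 x:[15/2,29/2] y:[31,53] z:[43/2,57/2] -> miss, prune
  N15 x:[10,16] y:[48,52] z:[67/2,36] -> miss, prune

Visited [0, 1, 6, 9, 10, 4, 3, 12, 14, 13, 15]. Tests: 11 box, 1 leaf. Nearest: P3.

== RESULT ==
[0, 1, 6, 9, 10, 4, 3, 12, 14, 13, 15]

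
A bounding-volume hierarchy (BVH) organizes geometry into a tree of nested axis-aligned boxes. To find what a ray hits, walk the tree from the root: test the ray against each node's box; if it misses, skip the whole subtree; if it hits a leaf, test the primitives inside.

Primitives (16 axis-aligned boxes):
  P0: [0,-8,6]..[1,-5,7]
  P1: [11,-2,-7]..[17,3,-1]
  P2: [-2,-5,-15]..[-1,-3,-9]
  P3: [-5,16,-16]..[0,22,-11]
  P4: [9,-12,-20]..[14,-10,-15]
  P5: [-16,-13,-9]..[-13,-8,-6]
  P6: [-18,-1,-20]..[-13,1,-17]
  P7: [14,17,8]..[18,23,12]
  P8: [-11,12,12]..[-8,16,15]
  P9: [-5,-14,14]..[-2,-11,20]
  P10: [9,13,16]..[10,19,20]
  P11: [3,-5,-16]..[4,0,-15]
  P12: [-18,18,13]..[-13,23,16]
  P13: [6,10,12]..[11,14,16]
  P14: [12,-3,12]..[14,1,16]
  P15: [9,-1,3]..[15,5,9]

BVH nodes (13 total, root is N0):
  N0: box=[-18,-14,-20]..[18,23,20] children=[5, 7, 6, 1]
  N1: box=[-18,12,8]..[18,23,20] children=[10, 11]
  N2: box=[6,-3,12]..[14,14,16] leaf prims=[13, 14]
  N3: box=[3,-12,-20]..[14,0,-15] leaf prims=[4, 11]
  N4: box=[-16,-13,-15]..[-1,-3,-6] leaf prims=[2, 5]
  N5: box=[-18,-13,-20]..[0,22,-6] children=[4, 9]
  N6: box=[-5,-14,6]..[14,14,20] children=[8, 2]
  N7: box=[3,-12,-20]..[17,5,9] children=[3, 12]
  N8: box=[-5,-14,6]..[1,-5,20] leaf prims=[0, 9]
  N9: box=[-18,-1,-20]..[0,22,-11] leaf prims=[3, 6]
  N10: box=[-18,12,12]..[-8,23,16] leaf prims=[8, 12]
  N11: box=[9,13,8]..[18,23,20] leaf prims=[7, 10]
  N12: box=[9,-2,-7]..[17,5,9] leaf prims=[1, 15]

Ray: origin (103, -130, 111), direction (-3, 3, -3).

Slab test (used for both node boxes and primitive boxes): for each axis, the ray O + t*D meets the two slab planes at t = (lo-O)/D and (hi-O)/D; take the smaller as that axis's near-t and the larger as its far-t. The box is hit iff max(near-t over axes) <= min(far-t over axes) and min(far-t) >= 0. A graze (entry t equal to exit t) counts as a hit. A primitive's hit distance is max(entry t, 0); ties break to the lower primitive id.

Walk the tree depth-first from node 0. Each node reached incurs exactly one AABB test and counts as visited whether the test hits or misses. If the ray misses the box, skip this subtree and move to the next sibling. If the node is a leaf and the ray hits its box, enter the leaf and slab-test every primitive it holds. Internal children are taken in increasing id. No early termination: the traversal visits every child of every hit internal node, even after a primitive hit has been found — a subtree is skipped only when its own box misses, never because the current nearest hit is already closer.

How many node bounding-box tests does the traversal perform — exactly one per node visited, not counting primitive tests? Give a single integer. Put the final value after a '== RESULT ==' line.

Trace the traversal:
N0 x:[85/3,121/3] y:[116/3,51] z:[91/3,131/3] -> hit [116/3,121/3], descend [1, 5, 6, 7]
  N1 x:[85/3,121/3] y:[142/3,51] z:[91/3,103/3] -> miss, prune
  N5 x:[103/3,121/3] y:[39,152/3] z:[39,131/3] -> hit [39,121/3], descend [4, 9]
    N4 x:[104/3,119/3] y:[39,127/3] z:[39,42] -> hit [39,119/3] leaf, test {P2(miss), P5@t=39}
    N9 x:[103/3,121/3] y:[43,152/3] z:[122/3,131/3] -> miss, prune
  N6 x:[89/3,36] y:[116/3,48] z:[91/3,35] -> miss, prune
  N7 x:[86/3,100/3] y:[118/3,45] z:[34,131/3] -> miss, prune

Visited [0, 1, 5, 4, 9, 6, 7]. Tests: 7 box, 1 leaf. Nearest: P5.

== RESULT ==
7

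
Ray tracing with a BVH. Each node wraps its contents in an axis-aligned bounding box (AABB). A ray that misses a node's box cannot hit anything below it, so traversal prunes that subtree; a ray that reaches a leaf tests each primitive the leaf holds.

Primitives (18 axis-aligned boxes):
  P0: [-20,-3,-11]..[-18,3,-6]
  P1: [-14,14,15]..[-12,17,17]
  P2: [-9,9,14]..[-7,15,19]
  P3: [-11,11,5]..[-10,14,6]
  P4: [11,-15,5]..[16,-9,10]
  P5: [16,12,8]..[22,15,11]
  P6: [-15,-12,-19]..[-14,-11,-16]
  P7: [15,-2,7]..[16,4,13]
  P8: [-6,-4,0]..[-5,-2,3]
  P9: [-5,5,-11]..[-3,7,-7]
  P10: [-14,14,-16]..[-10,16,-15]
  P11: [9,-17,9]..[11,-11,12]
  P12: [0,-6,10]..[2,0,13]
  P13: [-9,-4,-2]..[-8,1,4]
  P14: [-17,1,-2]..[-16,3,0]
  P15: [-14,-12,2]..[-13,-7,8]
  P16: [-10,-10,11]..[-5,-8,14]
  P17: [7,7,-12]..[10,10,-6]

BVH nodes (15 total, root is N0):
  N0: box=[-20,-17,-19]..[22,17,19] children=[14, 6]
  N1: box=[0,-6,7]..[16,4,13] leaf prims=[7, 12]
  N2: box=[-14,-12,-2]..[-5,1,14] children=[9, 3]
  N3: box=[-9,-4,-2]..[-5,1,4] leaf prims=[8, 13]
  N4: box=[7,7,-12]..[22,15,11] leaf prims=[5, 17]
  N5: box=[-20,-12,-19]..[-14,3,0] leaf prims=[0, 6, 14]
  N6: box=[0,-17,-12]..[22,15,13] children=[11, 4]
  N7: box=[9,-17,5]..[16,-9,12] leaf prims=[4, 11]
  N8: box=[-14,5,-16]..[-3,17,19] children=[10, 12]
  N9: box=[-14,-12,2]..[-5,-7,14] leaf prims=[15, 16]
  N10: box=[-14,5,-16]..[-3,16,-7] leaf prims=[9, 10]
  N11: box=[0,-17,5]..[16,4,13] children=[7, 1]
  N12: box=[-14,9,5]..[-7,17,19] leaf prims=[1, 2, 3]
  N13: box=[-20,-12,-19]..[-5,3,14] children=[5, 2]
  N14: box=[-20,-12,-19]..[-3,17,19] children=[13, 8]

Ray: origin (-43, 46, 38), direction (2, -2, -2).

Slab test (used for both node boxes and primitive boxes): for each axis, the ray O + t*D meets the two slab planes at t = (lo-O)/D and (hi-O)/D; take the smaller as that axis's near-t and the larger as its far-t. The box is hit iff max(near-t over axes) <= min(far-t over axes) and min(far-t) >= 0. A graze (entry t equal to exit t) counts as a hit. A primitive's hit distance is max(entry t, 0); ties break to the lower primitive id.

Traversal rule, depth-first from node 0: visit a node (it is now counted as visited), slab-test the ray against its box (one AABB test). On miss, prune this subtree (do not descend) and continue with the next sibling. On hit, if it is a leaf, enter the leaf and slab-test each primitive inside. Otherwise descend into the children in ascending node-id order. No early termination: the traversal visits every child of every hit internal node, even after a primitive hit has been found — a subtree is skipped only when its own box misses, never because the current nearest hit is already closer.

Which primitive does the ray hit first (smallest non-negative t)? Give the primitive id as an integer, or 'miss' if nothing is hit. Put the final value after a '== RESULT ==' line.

Traverse from the root:
N0 x:[23/2,65/2] y:[29/2,63/2] z:[19/2,57/2] -> hit [29/2,57/2], descend [6, 14]
  N6 x:[43/2,65/2] y:[31/2,63/2] z:[25/2,25] -> hit [43/2,25], descend [4, 11]
    N4 x:[25,65/2] y:[31/2,39/2] z:[27/2,25] -> miss, prune
    N11 x:[43/2,59/2] y:[21,63/2] z:[25/2,33/2] -> miss, prune
  N14 x:[23/2,20] y:[29/2,29] z:[19/2,57/2] -> hit [29/2,20], descend [8, 13]
    N8 x:[29/2,20] y:[29/2,41/2] z:[19/2,27] -> hit [29/2,20], descend [10, 12]
      N10 x:[29/2,20] y:[15,41/2] z:[45/2,27] -> miss, prune
      N12 x:[29/2,18] y:[29/2,37/2] z:[19/2,33/2] -> hit [29/2,33/2] leaf, test {P1(miss), P2(miss), P3@t=16}
    N13 x:[23/2,19] y:[43/2,29] z:[12,57/2] -> miss, prune

order=[0, 6, 4, 11, 14, 8, 10, 12, 13]  |boxes|=9  |leaves|=1  hit=P3

== RESULT ==
3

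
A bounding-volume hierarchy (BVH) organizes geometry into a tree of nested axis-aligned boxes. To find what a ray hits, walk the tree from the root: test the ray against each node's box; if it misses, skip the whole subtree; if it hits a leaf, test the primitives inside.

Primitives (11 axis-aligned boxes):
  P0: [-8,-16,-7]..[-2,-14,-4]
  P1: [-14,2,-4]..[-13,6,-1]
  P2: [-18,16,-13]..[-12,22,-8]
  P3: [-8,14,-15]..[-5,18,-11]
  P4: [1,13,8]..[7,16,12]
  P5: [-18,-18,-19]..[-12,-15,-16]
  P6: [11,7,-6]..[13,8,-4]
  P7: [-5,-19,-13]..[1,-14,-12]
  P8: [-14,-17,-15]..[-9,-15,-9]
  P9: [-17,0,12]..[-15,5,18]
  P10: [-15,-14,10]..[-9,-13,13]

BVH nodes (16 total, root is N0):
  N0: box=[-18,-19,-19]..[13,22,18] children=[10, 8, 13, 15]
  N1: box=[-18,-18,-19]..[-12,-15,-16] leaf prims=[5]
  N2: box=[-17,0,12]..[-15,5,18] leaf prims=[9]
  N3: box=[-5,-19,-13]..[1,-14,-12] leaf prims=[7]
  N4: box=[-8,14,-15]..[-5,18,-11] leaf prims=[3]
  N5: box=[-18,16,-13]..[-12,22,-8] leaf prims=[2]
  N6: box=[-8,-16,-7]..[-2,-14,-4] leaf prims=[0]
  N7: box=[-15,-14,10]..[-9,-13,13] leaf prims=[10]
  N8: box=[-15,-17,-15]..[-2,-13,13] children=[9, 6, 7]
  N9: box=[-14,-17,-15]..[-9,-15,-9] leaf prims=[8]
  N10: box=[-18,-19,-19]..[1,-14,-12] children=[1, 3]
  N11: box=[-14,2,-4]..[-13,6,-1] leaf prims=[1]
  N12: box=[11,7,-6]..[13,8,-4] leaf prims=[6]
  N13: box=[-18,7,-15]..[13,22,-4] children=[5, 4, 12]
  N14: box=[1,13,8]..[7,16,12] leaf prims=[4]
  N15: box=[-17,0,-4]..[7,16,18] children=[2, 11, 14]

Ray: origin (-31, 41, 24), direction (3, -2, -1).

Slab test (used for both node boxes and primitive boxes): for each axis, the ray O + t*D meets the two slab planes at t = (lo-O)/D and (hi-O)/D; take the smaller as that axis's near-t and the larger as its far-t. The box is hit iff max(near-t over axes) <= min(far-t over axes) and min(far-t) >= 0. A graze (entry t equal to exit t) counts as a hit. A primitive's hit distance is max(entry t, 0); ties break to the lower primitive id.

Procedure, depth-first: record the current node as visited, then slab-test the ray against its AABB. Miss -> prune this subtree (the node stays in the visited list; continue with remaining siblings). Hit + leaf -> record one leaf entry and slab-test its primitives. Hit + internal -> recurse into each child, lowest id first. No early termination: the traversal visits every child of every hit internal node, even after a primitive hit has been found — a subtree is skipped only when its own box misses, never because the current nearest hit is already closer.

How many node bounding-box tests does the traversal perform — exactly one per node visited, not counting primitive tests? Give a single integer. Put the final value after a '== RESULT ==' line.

Trace the traversal:
N0 x:[13/3,44/3] y:[19/2,30] z:[6,43] -> hit [19/2,44/3], descend [8, 10, 13, 15]
  N8 x:[16/3,29/3] y:[27,29] z:[11,39] -> miss, prune
  N10 x:[13/3,32/3] y:[55/2,30] z:[36,43] -> miss, prune
  N13 x:[13/3,44/3] y:[19/2,17] z:[28,39] -> miss, prune
  N15 x:[14/3,38/3] y:[25/2,41/2] z:[6,28] -> hit [25/2,38/3], descend [2, 11, 14]
    N2 x:[14/3,16/3] y:[18,41/2] z:[6,12] -> miss, prune
    N11 x:[17/3,6] y:[35/2,39/2] z:[25,28] -> miss, prune
    N14 x:[32/3,38/3] y:[25/2,14] z:[12,16] -> hit [25/2,38/3] leaf, test {P4@t=25/2}

order=[0, 8, 10, 13, 15, 2, 11, 14]  |boxes|=8  |leaves|=1  hit=P4

== RESULT ==
8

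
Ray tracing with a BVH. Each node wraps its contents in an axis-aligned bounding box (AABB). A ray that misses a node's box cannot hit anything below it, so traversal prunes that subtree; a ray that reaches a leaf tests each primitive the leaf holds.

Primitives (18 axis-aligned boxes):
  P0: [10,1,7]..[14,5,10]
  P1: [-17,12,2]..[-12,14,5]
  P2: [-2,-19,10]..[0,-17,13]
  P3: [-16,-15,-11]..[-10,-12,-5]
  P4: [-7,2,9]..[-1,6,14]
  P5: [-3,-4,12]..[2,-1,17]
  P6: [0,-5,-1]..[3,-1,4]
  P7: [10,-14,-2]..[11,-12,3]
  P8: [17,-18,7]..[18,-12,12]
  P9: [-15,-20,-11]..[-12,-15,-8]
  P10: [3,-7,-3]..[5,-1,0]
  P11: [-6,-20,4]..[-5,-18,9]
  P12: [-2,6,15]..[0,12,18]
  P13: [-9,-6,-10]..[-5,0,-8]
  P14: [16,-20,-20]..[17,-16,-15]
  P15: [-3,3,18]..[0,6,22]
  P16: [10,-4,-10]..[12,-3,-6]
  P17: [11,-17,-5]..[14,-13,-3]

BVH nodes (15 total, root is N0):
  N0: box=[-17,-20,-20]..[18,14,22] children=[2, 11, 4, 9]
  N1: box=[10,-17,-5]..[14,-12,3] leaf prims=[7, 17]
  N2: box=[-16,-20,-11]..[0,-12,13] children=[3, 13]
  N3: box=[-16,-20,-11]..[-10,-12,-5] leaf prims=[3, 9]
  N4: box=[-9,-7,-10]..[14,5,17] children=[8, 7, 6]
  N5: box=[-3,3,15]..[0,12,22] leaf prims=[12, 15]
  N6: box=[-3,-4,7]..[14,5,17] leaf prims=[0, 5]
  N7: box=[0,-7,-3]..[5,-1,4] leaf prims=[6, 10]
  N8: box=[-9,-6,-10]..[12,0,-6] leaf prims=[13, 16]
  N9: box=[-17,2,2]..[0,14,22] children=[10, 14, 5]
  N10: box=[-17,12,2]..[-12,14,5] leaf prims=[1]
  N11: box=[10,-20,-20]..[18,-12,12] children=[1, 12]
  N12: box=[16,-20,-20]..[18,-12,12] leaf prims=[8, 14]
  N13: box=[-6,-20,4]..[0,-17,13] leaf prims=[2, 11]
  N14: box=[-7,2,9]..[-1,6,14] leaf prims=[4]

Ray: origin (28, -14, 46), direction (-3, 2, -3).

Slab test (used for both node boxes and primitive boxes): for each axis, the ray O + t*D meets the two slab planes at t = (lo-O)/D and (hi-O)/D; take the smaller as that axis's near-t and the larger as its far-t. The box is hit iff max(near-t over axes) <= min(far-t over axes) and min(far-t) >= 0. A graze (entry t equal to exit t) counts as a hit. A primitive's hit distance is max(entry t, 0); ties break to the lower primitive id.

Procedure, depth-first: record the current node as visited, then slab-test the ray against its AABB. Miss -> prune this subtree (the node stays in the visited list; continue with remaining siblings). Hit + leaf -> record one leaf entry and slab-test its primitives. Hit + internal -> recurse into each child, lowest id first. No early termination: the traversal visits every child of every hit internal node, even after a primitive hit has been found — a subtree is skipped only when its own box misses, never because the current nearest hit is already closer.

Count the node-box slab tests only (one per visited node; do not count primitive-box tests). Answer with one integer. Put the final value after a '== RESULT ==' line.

Traverse from the root:
N0 x:[10/3,15] y:[-3,14] z:[8,22] -> hit [8,14], descend [2, 4, 9, 11]
  N2 x:[28/3,44/3] y:[-3,1] z:[11,19] -> miss, prune
  N4 x:[14/3,37/3] y:[7/2,19/2] z:[29/3,56/3] -> miss, prune
  N9 x:[28/3,15] y:[8,14] z:[8,44/3] -> hit [28/3,14], descend [5, 10, 14]
    N5 x:[28/3,31/3] y:[17/2,13] z:[8,31/3] -> hit [28/3,31/3] leaf, test {P12@t=10, P15@t=28/3}
    N10 x:[40/3,15] y:[13,14] z:[41/3,44/3] -> hit [41/3,14] leaf, test {P1@t=41/3}
    N14 x:[29/3,35/3] y:[8,10] z:[32/3,37/3] -> miss, prune
  N11 x:[10/3,6] y:[-3,1] z:[34/3,22] -> miss, prune

Summary -> nodes [0, 2, 4, 9, 5, 10, 14, 11]; box-tests=8; leaf-entries=2; first=P15

== RESULT ==
8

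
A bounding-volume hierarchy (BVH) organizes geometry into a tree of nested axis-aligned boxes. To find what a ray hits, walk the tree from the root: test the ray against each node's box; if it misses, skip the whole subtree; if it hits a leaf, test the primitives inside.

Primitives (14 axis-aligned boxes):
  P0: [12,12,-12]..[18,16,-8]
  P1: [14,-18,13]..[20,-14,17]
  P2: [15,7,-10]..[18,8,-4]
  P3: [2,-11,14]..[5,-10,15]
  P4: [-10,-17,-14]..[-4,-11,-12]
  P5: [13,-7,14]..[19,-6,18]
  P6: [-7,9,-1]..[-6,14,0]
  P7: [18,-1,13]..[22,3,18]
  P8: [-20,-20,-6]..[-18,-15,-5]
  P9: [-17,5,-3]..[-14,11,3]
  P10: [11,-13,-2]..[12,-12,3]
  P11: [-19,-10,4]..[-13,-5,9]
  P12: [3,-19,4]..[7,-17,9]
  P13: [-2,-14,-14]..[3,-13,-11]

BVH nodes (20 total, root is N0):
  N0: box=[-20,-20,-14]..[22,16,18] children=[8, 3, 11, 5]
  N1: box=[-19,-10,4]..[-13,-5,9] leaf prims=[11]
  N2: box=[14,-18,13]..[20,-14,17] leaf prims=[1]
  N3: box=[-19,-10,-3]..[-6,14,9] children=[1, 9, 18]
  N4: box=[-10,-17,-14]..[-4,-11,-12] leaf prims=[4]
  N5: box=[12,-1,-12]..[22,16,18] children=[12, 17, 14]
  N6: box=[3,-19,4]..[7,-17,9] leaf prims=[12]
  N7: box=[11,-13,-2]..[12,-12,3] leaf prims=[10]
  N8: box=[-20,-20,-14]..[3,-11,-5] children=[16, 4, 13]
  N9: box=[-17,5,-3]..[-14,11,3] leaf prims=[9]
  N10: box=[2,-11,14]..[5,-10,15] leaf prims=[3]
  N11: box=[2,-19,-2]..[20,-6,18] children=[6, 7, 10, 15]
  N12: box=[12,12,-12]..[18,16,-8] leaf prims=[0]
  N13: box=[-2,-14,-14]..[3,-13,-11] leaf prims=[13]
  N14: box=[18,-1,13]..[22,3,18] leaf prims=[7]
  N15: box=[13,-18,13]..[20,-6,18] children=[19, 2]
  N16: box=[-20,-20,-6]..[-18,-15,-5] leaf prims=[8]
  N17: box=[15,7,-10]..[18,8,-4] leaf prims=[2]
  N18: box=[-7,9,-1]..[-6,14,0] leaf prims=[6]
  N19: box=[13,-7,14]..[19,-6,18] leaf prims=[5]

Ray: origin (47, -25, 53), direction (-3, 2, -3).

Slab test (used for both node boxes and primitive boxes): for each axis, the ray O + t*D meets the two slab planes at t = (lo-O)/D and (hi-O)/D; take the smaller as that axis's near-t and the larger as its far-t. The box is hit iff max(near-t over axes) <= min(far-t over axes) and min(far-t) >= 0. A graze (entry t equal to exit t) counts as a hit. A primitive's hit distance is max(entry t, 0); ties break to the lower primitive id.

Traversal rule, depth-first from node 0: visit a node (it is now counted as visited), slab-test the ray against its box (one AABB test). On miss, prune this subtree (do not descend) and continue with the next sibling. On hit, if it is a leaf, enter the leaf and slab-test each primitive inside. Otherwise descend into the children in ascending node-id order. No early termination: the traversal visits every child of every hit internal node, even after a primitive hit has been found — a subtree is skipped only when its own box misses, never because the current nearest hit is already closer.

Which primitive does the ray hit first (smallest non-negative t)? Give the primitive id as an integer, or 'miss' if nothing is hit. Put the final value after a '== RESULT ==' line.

Trace the traversal:
N0 x:[25/3,67/3] y:[5/2,41/2] z:[35/3,67/3] -> hit [35/3,41/2], descend [3, 5, 8, 11]
  N3 x:[53/3,22] y:[15/2,39/2] z:[44/3,56/3] -> hit [53/3,56/3], descend [1, 9, 18]
    N1 x:[20,22] y:[15/2,10] z:[44/3,49/3] -> miss, prune
    N9 x:[61/3,64/3] y:[15,18] z:[50/3,56/3] -> miss, prune
    N18 x:[53/3,18] y:[17,39/2] z:[53/3,18] -> hit [53/3,18] leaf, test {P6@t=53/3}
  N5 x:[25/3,35/3] y:[12,41/2] z:[35/3,65/3] -> miss, prune
  N8 x:[44/3,67/3] y:[5/2,7] z:[58/3,67/3] -> miss, prune
  N11 x:[9,15] y:[3,19/2] z:[35/3,55/3] -> miss, prune

8 AABB tests over nodes [0, 3, 1, 9, 18, 5, 8, 11]; 1 leaf entered; closest P6.

== RESULT ==
6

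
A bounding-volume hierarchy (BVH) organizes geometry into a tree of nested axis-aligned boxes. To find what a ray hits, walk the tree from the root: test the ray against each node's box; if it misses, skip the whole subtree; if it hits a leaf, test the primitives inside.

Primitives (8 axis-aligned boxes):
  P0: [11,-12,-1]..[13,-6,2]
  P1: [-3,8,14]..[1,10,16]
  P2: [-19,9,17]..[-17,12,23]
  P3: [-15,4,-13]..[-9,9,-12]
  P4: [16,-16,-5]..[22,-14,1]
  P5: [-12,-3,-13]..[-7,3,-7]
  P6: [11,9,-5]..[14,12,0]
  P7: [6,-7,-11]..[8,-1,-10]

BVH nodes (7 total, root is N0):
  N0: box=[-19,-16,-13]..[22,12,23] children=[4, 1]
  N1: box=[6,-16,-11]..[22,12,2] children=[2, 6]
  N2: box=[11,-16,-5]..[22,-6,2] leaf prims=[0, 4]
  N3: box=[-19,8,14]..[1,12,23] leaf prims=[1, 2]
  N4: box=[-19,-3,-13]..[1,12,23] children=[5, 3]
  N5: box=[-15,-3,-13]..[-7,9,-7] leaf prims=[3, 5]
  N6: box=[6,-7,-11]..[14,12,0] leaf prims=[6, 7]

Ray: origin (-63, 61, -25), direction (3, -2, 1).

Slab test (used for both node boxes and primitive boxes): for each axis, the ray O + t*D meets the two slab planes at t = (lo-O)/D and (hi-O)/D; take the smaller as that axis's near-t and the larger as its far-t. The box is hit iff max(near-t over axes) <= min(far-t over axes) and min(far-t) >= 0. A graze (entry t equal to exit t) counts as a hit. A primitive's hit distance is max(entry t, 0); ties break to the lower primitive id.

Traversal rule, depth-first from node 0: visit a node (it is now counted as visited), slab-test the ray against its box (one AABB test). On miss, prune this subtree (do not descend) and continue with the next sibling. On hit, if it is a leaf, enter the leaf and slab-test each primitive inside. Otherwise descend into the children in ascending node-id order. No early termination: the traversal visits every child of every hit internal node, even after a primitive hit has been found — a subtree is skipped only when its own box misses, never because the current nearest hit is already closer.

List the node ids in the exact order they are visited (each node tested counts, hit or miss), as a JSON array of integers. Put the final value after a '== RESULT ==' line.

Walk:
N0 x:[44/3,85/3] y:[49/2,77/2] z:[12,48] -> hit [49/2,85/3], descend [1, 4]
  N1 x:[23,85/3] y:[49/2,77/2] z:[14,27] -> hit [49/2,27], descend [2, 6]
    N2 x:[74/3,85/3] y:[67/2,77/2] z:[20,27] -> miss, prune
    N6 x:[23,77/3] y:[49/2,34] z:[14,25] -> hit [49/2,25] leaf, test {P6@t=74/3, P7(miss)}
  N4 x:[44/3,64/3] y:[49/2,32] z:[12,48] -> miss, prune

Visited [0, 1, 2, 6, 4]. Tests: 5 box, 1 leaf. Nearest: P6.

== RESULT ==
[0, 1, 2, 6, 4]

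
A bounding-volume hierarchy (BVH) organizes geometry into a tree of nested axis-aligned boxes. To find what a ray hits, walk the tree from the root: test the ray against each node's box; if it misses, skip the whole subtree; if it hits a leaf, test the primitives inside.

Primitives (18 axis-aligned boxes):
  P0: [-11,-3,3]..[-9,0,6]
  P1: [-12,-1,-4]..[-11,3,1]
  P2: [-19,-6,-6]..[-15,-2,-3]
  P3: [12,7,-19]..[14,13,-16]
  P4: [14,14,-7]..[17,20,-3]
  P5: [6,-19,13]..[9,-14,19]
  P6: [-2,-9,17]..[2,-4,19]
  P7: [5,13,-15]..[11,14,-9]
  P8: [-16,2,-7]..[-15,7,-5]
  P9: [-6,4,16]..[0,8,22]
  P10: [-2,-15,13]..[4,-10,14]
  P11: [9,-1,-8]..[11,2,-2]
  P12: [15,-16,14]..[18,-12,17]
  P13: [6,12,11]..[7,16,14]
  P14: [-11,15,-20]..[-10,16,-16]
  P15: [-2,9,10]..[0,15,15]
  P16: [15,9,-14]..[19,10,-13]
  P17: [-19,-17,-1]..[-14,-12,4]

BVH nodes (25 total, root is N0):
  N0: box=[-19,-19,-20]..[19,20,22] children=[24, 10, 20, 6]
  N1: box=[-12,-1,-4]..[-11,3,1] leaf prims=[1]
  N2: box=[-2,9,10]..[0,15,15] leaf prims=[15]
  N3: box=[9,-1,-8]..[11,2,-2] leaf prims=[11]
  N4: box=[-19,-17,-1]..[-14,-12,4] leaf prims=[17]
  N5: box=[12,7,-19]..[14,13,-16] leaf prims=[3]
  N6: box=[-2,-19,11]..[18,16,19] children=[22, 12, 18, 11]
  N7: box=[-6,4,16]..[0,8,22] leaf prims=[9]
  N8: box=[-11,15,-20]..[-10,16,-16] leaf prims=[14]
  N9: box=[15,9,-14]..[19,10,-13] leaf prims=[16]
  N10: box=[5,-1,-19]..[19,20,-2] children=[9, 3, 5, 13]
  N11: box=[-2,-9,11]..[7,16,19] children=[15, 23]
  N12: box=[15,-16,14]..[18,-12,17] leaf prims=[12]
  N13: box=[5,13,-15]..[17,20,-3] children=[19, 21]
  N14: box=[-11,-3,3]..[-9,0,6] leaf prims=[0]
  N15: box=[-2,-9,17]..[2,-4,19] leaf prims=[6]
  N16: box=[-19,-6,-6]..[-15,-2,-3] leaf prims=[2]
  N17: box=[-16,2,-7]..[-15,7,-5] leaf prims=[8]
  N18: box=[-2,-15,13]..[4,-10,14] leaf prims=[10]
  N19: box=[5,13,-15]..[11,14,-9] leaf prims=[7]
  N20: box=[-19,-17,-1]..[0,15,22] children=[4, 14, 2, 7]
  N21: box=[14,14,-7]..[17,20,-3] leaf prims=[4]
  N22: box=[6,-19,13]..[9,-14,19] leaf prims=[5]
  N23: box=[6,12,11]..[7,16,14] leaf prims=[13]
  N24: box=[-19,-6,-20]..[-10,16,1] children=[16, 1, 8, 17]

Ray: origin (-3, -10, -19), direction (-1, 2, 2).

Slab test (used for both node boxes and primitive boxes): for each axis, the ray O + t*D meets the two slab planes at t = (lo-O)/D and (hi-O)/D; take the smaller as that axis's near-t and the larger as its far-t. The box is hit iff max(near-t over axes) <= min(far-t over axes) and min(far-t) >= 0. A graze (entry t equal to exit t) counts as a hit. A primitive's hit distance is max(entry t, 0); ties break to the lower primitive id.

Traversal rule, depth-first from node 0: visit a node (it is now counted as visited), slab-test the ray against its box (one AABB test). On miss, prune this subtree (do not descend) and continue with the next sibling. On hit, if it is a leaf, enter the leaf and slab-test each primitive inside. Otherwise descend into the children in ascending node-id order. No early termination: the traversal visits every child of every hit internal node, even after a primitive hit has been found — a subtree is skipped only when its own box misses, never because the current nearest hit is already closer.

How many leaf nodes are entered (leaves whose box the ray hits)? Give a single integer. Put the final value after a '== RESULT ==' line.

Traverse from the root:
N0 x:[-22,16] y:[-9/2,15] z:[-1/2,41/2] -> hit [-1/2,15], descend [6, 10, 20, 24]
  N6 x:[-21,-1] y:[-9/2,13] z:[15,19] -> miss, prune
  N10 x:[-22,-8] y:[9/2,15] z:[0,17/2] -> miss, prune
  N20 x:[-3,16] y:[-7/2,25/2] z:[9,41/2] -> hit [9,25/2], descend [2, 4, 7, 14]
    N2 x:[-3,-1] y:[19/2,25/2] z:[29/2,17] -> miss, prune
    N4 x:[11,16] y:[-7/2,-1] z:[9,23/2] -> miss, prune
    N7 x:[-3,3] y:[7,9] z:[35/2,41/2] -> miss, prune
    N14 x:[6,8] y:[7/2,5] z:[11,25/2] -> miss, prune
  N24 x:[7,16] y:[2,13] z:[-1/2,10] -> hit [7,10], descend [1, 8, 16, 17]
    N1 x:[8,9] y:[9/2,13/2] z:[15/2,10] -> miss, prune
    N8 x:[7,8] y:[25/2,13] z:[-1/2,3/2] -> miss, prune
    N16 x:[12,16] y:[2,4] z:[13/2,8] -> miss, prune
    N17 x:[12,13] y:[6,17/2] z:[6,7] -> miss, prune

Visited [0, 6, 10, 20, 2, 4, 7, 14, 24, 1, 8, 16, 17]. Tests: 13 box, 0 leaf. Nearest: miss.

== RESULT ==
0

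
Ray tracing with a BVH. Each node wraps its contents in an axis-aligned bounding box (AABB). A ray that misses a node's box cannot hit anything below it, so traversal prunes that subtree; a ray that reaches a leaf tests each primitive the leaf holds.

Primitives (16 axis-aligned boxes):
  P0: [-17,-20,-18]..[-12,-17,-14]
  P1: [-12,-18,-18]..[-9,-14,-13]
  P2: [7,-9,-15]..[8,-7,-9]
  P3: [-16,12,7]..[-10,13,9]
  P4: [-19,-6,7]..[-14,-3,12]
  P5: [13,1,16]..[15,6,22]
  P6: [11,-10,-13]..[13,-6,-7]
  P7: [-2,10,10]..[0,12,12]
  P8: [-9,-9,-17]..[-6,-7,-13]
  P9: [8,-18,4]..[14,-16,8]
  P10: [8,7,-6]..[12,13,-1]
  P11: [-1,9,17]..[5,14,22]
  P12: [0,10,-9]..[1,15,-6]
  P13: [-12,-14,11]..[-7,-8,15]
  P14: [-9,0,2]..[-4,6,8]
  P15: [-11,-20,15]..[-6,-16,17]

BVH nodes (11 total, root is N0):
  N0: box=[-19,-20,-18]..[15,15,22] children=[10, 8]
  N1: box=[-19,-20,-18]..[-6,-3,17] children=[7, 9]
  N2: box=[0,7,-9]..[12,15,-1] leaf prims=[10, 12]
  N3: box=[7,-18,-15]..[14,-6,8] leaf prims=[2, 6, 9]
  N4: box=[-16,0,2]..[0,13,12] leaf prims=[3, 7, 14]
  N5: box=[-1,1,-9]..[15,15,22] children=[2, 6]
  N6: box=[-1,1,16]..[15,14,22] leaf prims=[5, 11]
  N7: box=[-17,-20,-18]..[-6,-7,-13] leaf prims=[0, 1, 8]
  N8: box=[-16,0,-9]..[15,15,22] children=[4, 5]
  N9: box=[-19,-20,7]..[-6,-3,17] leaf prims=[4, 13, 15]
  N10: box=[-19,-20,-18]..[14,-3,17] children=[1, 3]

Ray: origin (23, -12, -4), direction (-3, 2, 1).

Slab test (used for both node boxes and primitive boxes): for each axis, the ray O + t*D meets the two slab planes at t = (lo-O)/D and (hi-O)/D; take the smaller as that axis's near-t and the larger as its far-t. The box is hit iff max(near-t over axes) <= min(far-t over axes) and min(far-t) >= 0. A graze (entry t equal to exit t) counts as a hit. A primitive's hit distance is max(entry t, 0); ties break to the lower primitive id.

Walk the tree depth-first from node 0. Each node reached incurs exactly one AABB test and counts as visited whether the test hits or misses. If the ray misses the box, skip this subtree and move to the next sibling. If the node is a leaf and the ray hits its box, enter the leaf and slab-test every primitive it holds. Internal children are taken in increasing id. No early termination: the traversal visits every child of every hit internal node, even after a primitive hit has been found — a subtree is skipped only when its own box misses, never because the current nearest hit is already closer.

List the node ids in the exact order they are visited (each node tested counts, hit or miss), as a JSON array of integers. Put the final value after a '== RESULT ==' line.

Walk:
N0 x:[8/3,14] y:[-4,27/2] z:[-14,26] -> hit [8/3,27/2], descend [8, 10]
  N8 x:[8/3,13] y:[6,27/2] z:[-5,26] -> hit [6,13], descend [4, 5]
    N4 x:[23/3,13] y:[6,25/2] z:[6,16] -> hit [23/3,25/2] leaf, test {P3@t=12, P7(miss), P14@t=9}
    N5 x:[8/3,8] y:[13/2,27/2] z:[-5,26] -> hit [13/2,8], descend [2, 6]
      N2 x:[11/3,23/3] y:[19/2,27/2] z:[-5,3] -> miss, prune
      N6 x:[8/3,8] y:[13/2,13] z:[20,26] -> miss, prune
  N10 x:[3,14] y:[-4,9/2] z:[-14,21] -> hit [3,9/2], descend [1, 3]
    N1 x:[29/3,14] y:[-4,9/2] z:[-14,21] -> miss, prune
    N3 x:[3,16/3] y:[-3,3] z:[-11,12] -> hit [3,3] leaf, test {P2(miss), P6(miss), P9(miss)}

order=[0, 8, 4, 5, 2, 6, 10, 1, 3]  |boxes|=9  |leaves|=2  hit=P14

== RESULT ==
[0, 8, 4, 5, 2, 6, 10, 1, 3]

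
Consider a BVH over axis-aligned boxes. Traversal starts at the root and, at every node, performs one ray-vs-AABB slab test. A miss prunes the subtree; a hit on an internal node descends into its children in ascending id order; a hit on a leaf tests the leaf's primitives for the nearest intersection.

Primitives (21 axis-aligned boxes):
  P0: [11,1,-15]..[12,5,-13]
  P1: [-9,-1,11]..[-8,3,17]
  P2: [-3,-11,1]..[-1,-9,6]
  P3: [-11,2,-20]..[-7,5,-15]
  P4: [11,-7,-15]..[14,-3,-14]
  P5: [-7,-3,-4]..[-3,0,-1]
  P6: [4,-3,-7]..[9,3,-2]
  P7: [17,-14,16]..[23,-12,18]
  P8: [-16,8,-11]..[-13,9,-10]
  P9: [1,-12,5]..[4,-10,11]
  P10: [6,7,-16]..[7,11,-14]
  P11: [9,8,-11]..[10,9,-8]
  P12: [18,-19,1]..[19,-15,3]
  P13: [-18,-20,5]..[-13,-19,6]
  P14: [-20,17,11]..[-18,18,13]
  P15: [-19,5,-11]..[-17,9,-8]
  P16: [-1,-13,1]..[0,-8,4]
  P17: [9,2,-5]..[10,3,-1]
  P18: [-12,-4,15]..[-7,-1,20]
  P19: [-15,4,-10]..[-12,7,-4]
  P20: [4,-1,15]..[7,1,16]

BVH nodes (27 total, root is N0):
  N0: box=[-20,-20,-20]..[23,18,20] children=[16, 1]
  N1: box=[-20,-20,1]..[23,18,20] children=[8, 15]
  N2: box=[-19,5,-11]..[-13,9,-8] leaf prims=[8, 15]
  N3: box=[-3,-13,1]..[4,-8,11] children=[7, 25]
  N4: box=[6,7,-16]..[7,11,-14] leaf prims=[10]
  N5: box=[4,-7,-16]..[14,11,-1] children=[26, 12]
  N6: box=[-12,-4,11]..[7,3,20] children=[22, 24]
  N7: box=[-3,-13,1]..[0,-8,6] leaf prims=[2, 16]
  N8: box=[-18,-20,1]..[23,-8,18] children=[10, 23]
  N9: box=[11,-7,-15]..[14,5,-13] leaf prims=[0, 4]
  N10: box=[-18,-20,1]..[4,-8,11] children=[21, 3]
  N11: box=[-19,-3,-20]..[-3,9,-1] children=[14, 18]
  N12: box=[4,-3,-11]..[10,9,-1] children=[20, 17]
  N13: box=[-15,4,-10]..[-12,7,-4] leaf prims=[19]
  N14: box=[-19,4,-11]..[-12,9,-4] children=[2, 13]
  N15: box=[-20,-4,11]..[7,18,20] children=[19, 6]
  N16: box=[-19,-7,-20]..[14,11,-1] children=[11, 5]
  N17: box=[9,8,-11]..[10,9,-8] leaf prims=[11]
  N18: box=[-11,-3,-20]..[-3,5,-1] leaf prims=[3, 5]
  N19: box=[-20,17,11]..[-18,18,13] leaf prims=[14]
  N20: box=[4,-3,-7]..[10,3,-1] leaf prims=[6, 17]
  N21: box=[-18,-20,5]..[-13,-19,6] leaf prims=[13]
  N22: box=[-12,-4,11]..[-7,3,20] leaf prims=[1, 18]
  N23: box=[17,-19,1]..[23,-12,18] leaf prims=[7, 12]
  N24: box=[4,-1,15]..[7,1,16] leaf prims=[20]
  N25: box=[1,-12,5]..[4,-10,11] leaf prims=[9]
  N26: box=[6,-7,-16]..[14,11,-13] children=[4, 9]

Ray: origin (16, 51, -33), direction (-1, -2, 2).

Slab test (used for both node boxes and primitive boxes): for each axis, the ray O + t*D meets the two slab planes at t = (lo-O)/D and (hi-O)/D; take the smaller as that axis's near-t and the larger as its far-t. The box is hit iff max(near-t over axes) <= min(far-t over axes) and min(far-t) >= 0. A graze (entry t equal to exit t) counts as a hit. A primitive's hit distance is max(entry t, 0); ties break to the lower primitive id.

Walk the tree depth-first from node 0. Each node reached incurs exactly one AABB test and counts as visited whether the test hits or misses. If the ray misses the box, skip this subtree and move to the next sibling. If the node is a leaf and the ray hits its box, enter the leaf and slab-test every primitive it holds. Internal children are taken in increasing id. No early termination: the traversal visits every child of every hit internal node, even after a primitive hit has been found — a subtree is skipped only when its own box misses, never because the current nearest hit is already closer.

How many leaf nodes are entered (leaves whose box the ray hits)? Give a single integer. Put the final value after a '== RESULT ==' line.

Traverse from the root:
N0 x:[-7,36] y:[33/2,71/2] z:[13/2,53/2] -> hit [33/2,53/2], descend [1, 16]
  N1 x:[-7,36] y:[33/2,71/2] z:[17,53/2] -> hit [17,53/2], descend [8, 15]
    N8 x:[-7,34] y:[59/2,71/2] z:[17,51/2] -> miss, prune
    N15 x:[9,36] y:[33/2,55/2] z:[22,53/2] -> hit [22,53/2], descend [6, 19]
      N6 x:[9,28] y:[24,55/2] z:[22,53/2] -> hit [24,53/2], descend [22, 24]
        N22 x:[23,28] y:[24,55/2] z:[22,53/2] -> hit [24,53/2] leaf, test {P1@t=24, P18@t=26}
        N24 x:[9,12] y:[25,26] z:[24,49/2] -> miss, prune
      N19 x:[34,36] y:[33/2,17] z:[22,23] -> miss, prune
  N16 x:[2,35] y:[20,29] z:[13/2,16] -> miss, prune

order=[0, 1, 8, 15, 6, 22, 24, 19, 16]  |boxes|=9  |leaves|=1  hit=P1

== RESULT ==
1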